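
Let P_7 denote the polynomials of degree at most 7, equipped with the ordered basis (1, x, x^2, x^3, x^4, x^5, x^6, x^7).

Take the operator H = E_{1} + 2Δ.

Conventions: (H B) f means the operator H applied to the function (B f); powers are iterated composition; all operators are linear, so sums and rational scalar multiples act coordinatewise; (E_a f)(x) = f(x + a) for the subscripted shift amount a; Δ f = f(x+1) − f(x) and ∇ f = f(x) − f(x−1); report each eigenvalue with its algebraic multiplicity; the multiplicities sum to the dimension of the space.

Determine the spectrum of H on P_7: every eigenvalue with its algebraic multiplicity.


image of 1: 1
image of x: x + 3
image of x^2: x^2 + 6x + 3
image of x^3: x^3 + 9x^2 + 9x + 3
image of x^4: x^4 + 12x^3 + 18x^2 + 12x + 3
image of x^5: x^5 + 15x^4 + 30x^3 + 30x^2 + 15x + 3
image of x^6: x^6 + 18x^5 + 45x^4 + 60x^3 + 45x^2 + 18x + 3
image of x^7: x^7 + 21x^6 + 63x^5 + 105x^4 + 105x^3 + 63x^2 + 21x + 3
the matrix is upper triangular; its diagonal is (1, 1, 1, 1, 1, 1, 1, 1)
for a triangular matrix the eigenvalues are the diagonal entries, with algebraic multiplicity their repetition count

λ = 1 (multiplicity 8)


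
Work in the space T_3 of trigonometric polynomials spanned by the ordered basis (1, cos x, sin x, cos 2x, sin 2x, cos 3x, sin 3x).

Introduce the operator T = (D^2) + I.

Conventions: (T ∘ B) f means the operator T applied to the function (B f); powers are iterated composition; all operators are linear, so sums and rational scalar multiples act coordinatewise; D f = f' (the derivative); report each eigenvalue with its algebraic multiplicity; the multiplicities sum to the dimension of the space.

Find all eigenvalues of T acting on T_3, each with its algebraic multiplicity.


image of 1: 1
image of cos x: 0
image of sin x: 0
image of cos 2x: -3cos 2x
image of sin 2x: -3sin 2x
image of cos 3x: -8cos 3x
image of sin 3x: -8sin 3x
the matrix is diagonal; its diagonal is (1, 0, 0, -3, -3, -8, -8)
for a triangular matrix the eigenvalues are the diagonal entries, with algebraic multiplicity their repetition count

λ = -8 (multiplicity 2), λ = -3 (multiplicity 2), λ = 0 (multiplicity 2), λ = 1 (multiplicity 1)


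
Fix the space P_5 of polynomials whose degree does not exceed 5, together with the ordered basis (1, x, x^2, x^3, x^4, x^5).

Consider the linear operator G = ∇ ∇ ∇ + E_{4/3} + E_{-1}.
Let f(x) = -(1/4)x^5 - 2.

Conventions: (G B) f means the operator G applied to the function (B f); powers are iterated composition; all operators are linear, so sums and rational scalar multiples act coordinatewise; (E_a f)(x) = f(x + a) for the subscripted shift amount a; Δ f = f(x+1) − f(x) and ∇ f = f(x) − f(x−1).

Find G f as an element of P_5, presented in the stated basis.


∇ f = -(5/4)x^4 + (5/2)x^3 - (5/2)x^2 + (5/4)x - 1/4
∇ ∇ f = -5x^3 + 15x^2 - (35/2)x + 15/2
∇ ∇ ∇ f = -15x^2 + 45x - 75/2
E_{4/3} f = -(1/4)x^5 - (5/3)x^4 - (40/9)x^3 - (160/27)x^2 - (320/81)x - 742/243
E_{-1} f = -(1/4)x^5 + (5/4)x^4 - (5/2)x^3 + (5/2)x^2 - (5/4)x - 7/4
(∇ ∇ ∇ + E_{4/3} + E_{-1}) f = -(1/2)x^5 - (5/12)x^4 - (125/18)x^3 - (995/54)x^2 + (12895/324)x - 41119/972

g(x) = -(1/2)x^5 - (5/12)x^4 - (125/18)x^3 - (995/54)x^2 + (12895/324)x - 41119/972


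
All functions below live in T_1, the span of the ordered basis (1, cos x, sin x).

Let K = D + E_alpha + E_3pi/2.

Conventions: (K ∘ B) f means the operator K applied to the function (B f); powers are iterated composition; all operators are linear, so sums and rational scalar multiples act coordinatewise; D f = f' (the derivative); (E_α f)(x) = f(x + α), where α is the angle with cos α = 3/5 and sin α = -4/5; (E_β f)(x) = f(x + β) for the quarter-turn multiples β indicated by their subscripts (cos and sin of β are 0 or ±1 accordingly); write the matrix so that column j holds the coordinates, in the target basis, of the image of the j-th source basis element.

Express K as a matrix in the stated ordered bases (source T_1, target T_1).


the matrix is [[2, 0, 0]; [0, 3/5, -4/5]; [0, 4/5, 3/5]] (rows listed top to bottom)

image of 1: 2
image of cos x: (3/5)cos x + (4/5)sin x
image of sin x: -(4/5)cos x + (3/5)sin x
each image's coordinates form column j of the matrix


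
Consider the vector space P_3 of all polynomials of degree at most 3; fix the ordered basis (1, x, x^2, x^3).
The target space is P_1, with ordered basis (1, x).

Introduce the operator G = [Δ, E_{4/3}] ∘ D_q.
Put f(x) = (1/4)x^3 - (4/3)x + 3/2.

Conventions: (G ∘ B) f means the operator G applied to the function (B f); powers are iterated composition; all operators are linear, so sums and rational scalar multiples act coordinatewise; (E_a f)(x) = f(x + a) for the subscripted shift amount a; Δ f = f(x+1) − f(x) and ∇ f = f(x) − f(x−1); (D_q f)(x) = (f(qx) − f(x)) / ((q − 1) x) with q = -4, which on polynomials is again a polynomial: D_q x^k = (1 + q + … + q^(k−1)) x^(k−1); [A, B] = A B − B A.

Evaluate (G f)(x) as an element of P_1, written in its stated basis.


the result is g(x) = 0

D_q f = (13/4)x^2 - 4/3
E_{4/3} D_q f = (13/4)x^2 + (26/3)x + 40/9
Δ E_{4/3} D_q f = (13/2)x + 143/12
Δ D_q f = (13/2)x + 13/4
E_{4/3} Δ D_q f = (13/2)x + 143/12
[Δ, E_{4/3}] D_q f = 0


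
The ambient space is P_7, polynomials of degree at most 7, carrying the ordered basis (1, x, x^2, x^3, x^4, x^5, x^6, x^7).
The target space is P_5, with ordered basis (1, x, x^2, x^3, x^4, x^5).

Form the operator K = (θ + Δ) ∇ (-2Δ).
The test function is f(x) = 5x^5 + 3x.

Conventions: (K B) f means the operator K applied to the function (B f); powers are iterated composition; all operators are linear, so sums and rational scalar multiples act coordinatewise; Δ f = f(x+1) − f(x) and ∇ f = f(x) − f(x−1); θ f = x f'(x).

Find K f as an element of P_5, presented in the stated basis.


g(x) = -600x^3 - 600x^2 - 700x - 300

Δ f = 25x^4 + 50x^3 + 50x^2 + 25x + 8
(-2Δ) f = -50x^4 - 100x^3 - 100x^2 - 50x - 16
∇ (-2Δ) f = -200x^3 - 100x
θ ∇ (-2Δ) f = -600x^3 - 100x
Δ ∇ (-2Δ) f = -600x^2 - 600x - 300
(θ + Δ) ∇ (-2Δ) f = -600x^3 - 600x^2 - 700x - 300


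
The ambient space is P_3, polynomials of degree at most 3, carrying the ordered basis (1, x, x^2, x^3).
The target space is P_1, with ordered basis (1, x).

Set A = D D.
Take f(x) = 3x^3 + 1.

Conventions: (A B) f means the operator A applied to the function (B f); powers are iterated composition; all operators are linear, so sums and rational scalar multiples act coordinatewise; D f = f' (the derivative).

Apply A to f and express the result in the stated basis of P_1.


D f = 9x^2
D D f = 18x

the result is g(x) = 18x


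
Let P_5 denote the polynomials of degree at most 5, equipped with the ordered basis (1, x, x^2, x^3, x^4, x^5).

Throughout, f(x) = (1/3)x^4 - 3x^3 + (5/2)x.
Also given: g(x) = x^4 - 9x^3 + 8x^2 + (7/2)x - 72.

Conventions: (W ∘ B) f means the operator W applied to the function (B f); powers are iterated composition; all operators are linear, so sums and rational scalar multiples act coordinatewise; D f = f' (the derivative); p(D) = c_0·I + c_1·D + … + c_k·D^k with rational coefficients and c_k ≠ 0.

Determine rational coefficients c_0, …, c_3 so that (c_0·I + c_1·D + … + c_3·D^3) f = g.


D^0 f = (1/3)x^4 - 3x^3 + (5/2)x
D^1 f = (4/3)x^3 - 9x^2 + 5/2
D^2 f = 4x^2 - 18x
D^3 f = 8x - 18
matching coefficients of g against c_0 f + c_1 Df + … from the top degree down determines the c_i
solution: c_0 = 3, c_1 = 0, c_2 = 2, c_3 = 4

p(D) = 3·I + 2·D^2 + 4·D^3, i.e. c_0 = 3, c_1 = 0, c_2 = 2, c_3 = 4


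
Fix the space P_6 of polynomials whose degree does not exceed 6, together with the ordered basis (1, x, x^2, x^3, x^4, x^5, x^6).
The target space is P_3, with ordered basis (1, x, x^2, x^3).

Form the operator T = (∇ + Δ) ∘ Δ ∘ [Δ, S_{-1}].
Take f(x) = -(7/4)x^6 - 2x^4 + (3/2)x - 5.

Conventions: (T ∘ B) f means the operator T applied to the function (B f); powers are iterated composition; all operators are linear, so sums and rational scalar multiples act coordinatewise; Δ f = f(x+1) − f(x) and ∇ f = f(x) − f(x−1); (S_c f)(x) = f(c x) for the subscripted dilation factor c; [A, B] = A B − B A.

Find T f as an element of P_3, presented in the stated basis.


S_{-1} f = -(7/4)x^6 - 2x^4 - (3/2)x - 5
Δ S_{-1} f = -(21/2)x^5 - (105/4)x^4 - 43x^3 - (153/4)x^2 - (37/2)x - 21/4
Δ f = -(21/2)x^5 - (105/4)x^4 - 43x^3 - (153/4)x^2 - (37/2)x - 9/4
S_{-1} Δ f = (21/2)x^5 - (105/4)x^4 + 43x^3 - (153/4)x^2 + (37/2)x - 9/4
[Δ, S_{-1}] f = -21x^5 - 86x^3 - 37x - 3
Δ [Δ, S_{-1}] f = -105x^4 - 210x^3 - 468x^2 - 363x - 144
∇ Δ [Δ, S_{-1}] f = -420x^3 - 726x
Δ Δ [Δ, S_{-1}] f = -420x^3 - 1260x^2 - 1986x - 1146
(∇ + Δ) Δ [Δ, S_{-1}] f = -840x^3 - 1260x^2 - 2712x - 1146

the image equals g(x) = -840x^3 - 1260x^2 - 2712x - 1146


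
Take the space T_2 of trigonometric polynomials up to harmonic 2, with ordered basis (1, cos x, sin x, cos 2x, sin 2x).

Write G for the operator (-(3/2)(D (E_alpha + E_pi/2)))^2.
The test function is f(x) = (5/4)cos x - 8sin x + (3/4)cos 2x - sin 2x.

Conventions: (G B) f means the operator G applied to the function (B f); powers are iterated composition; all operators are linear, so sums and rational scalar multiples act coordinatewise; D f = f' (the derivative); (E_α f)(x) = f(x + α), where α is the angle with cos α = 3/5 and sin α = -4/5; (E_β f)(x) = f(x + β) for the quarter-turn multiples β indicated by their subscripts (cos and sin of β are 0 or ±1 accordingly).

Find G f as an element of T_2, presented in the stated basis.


E_alpha f = (143/20)cos x - (19/5)sin x + (3/4)cos 2x + sin 2x
E_pi/2 f = -8cos x - (5/4)sin x - (3/4)cos 2x + sin 2x
(E_alpha + E_pi/2) f = -(17/20)cos x - (101/20)sin x + 2sin 2x
D (E_alpha + E_pi/2) f = -(101/20)cos x + (17/20)sin x + 4cos 2x
(-(3/2)(D (E_alpha + E_pi/2))) f = (303/40)cos x - (51/40)sin x - 6cos 2x
E_alpha (-(3/2)(D (E_alpha + E_pi/2))) f = (1113/200)cos x + (1059/200)sin x + (42/25)cos 2x - (144/25)sin 2x
E_pi/2 (-(3/2)(D (E_alpha + E_pi/2))) f = -(51/40)cos x - (303/40)sin x + 6cos 2x
(E_alpha + E_pi/2) (-(3/2)(D (E_alpha + E_pi/2))) f = (429/100)cos x - (57/25)sin x + (192/25)cos 2x - (144/25)sin 2x
D (E_alpha + E_pi/2) (-(3/2)(D (E_alpha + E_pi/2))) f = -(57/25)cos x - (429/100)sin x - (288/25)cos 2x - (384/25)sin 2x
(-(3/2)(D (E_alpha + E_pi/2))) (-(3/2)(D (E_alpha + E_pi/2))) f = (171/50)cos x + (1287/200)sin x + (432/25)cos 2x + (576/25)sin 2x

g(x) = (171/50)cos x + (1287/200)sin x + (432/25)cos 2x + (576/25)sin 2x


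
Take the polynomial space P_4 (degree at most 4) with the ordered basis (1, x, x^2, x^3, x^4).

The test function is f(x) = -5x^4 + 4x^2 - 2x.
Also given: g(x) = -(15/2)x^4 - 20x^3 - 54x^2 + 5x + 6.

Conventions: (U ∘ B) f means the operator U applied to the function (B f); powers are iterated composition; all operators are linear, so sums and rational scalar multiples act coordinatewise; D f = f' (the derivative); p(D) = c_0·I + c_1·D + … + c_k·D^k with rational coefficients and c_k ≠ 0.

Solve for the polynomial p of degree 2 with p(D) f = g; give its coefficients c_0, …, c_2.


D^0 f = -5x^4 + 4x^2 - 2x
D^1 f = -20x^3 + 8x - 2
D^2 f = -60x^2 + 8
matching coefficients of g against c_0 f + c_1 Df + … from the top degree down determines the c_i
solution: c_0 = 3/2, c_1 = 1, c_2 = 1

p(D) = (3/2)·I + D + D^2, i.e. c_0 = 3/2, c_1 = 1, c_2 = 1


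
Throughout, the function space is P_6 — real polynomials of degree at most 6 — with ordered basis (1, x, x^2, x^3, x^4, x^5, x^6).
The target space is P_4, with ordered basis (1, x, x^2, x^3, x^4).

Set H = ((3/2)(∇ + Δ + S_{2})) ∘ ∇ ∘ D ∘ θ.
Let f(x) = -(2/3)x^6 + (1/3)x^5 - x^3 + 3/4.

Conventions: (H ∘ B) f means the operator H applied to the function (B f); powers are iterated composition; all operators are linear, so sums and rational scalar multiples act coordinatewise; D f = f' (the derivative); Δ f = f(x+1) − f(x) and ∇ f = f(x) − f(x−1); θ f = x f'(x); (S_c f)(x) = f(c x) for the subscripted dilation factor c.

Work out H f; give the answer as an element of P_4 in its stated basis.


θ f = -4x^6 + (5/3)x^5 - 3x^3
D θ f = -24x^5 + (25/3)x^4 - 9x^2
∇ (D ∘ θ) f = -120x^4 + (820/3)x^3 - 290x^2 + (406/3)x - 70/3
∇ ∇ (D ∘ θ) f = -480x^3 + 1540x^2 - 1880x + 2456/3
Δ ∇ (D ∘ θ) f = -480x^3 + 100x^2 - 240x - 4/3
S_{2} ∇ (D ∘ θ) f = -1920x^4 + (6560/3)x^3 - 1160x^2 + (812/3)x - 70/3
(∇ + Δ + S_{2}) ∇ (D ∘ θ) f = -1920x^4 + (3680/3)x^3 + 480x^2 - (5548/3)x + 794
((3/2)(∇ + Δ + S_{2})) ∇ (D ∘ θ) f = -2880x^4 + 1840x^3 + 720x^2 - 2774x + 1191

g(x) = -2880x^4 + 1840x^3 + 720x^2 - 2774x + 1191


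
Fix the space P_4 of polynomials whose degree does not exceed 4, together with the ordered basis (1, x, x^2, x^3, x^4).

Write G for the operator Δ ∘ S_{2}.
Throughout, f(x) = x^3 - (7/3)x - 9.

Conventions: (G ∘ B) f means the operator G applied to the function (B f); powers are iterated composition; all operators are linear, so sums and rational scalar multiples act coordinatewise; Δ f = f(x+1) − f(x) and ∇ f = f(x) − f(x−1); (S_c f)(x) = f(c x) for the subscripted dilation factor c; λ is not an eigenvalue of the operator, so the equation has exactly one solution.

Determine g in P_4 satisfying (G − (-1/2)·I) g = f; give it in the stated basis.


write g with unknown coordinates in the stated basis and equate coefficients in (G − (-1/2)·I) g = f
solving from the highest basis element down gives g = 2x^3 - 96x^2 + (4306/3)x - 15070/3
check: G g = 48x^2 - 720x + 7508/3
so G g − (-1/2)·g = x^3 - (7/3)x - 9 = f ✓

g(x) = 2x^3 - 96x^2 + (4306/3)x - 15070/3


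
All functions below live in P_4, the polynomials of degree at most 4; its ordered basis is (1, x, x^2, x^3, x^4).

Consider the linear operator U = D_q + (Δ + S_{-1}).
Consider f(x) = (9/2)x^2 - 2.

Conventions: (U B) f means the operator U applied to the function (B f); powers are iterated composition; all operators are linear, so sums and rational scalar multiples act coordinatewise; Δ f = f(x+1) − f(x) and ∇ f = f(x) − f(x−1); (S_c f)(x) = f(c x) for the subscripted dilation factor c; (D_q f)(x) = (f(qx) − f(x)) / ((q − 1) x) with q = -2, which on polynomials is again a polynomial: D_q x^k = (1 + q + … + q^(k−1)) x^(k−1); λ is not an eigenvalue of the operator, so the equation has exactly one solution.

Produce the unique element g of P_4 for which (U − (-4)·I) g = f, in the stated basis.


write g with unknown coordinates in the stated basis and equate coefficients in (U − (-4)·I) g = f
solving from the highest basis element down gives g = (9/10)x^2 - (3/10)x - 23/50
check: U g = (9/10)x^2 + (6/5)x - 4/25
so U g − (-4)·g = (9/2)x^2 - 2 = f ✓

the result is g(x) = (9/10)x^2 - (3/10)x - 23/50


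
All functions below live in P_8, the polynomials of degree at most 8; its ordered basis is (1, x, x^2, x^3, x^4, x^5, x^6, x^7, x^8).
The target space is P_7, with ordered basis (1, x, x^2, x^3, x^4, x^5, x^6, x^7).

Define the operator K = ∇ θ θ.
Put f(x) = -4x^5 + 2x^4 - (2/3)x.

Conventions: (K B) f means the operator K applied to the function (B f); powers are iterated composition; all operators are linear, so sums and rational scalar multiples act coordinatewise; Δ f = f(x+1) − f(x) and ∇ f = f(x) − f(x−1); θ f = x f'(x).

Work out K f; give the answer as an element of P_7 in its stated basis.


the result is g(x) = -500x^4 + 1128x^3 - 1192x^2 + 628x - 398/3

θ f = -20x^5 + 8x^4 - (2/3)x
θ θ f = -100x^5 + 32x^4 - (2/3)x
∇ θ θ f = -500x^4 + 1128x^3 - 1192x^2 + 628x - 398/3


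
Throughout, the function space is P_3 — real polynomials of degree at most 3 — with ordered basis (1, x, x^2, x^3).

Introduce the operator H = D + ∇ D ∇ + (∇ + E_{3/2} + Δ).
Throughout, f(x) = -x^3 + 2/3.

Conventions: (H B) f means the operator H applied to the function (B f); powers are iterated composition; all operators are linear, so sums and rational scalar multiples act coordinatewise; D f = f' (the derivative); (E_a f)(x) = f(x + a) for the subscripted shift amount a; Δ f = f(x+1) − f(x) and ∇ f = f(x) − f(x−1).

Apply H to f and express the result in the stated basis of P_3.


the result is g(x) = -x^3 - (27/2)x^2 - (27/4)x - 257/24

D f = -3x^2
∇ f = -3x^2 + 3x - 1
D ∇ f = -6x + 3
∇ D ∇ f = -6
∇ f = -3x^2 + 3x - 1
E_{3/2} f = -x^3 - (9/2)x^2 - (27/4)x - 65/24
Δ f = -3x^2 - 3x - 1
(∇ + E_{3/2} + Δ) f = -x^3 - (21/2)x^2 - (27/4)x - 113/24
(D + ∇ D ∇ + (∇ + E_{3/2} + Δ)) f = -x^3 - (27/2)x^2 - (27/4)x - 257/24


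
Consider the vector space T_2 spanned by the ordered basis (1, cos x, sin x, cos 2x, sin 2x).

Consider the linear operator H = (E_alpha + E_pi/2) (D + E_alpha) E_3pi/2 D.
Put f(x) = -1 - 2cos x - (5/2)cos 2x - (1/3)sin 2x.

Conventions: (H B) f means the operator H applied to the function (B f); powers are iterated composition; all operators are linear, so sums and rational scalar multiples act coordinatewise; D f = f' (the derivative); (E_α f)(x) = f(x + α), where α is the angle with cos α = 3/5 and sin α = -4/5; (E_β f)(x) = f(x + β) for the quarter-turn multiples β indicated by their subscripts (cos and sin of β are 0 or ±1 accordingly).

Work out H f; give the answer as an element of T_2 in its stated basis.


the result is g(x) = -(16/25)cos x + (12/25)sin x + (11656/1875)cos 2x - (11392/1875)sin 2x

D f = 2sin x - (2/3)cos 2x + 5sin 2x
E_3pi/2 D f = -2cos x + (2/3)cos 2x - 5sin 2x
D (E_3pi/2 D) f = 2sin x - 10cos 2x - (4/3)sin 2x
E_alpha (E_3pi/2 D) f = -(6/5)cos x - (8/5)sin x + (346/75)cos 2x + (51/25)sin 2x
(D + E_alpha) (E_3pi/2 D) f = -(6/5)cos x + (2/5)sin x - (404/75)cos 2x + (53/75)sin 2x
E_alpha (D + E_alpha) (E_3pi/2 D) f = -(26/25)cos x - (18/25)sin x + (1556/1875)cos 2x - (10067/1875)sin 2x
E_pi/2 (D + E_alpha) (E_3pi/2 D) f = (2/5)cos x + (6/5)sin x + (404/75)cos 2x - (53/75)sin 2x
(E_alpha + E_pi/2) (D + E_alpha) (E_3pi/2 D) f = -(16/25)cos x + (12/25)sin x + (11656/1875)cos 2x - (11392/1875)sin 2x


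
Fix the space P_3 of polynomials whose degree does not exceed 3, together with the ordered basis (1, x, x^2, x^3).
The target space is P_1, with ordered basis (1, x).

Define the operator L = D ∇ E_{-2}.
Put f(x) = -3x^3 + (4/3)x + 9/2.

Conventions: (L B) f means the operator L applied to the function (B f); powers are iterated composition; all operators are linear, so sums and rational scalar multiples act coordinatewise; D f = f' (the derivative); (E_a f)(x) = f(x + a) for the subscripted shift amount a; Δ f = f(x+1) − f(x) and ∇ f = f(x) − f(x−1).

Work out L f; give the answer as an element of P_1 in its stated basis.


E_{-2} f = -3x^3 + 18x^2 - (104/3)x + 155/6
∇ E_{-2} f = -9x^2 + 45x - 167/3
D (∇ E_{-2}) f = -18x + 45

g(x) = -18x + 45


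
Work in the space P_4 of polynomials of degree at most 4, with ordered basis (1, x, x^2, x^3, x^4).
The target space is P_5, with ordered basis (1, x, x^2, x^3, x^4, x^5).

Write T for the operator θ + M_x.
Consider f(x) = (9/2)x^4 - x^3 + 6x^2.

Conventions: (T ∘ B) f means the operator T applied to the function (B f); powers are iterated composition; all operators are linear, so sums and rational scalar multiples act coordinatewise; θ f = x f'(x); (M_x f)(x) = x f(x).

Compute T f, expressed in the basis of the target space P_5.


g(x) = (9/2)x^5 + 17x^4 + 3x^3 + 12x^2

θ f = 18x^4 - 3x^3 + 12x^2
M_x f = (9/2)x^5 - x^4 + 6x^3
(θ + M_x) f = (9/2)x^5 + 17x^4 + 3x^3 + 12x^2


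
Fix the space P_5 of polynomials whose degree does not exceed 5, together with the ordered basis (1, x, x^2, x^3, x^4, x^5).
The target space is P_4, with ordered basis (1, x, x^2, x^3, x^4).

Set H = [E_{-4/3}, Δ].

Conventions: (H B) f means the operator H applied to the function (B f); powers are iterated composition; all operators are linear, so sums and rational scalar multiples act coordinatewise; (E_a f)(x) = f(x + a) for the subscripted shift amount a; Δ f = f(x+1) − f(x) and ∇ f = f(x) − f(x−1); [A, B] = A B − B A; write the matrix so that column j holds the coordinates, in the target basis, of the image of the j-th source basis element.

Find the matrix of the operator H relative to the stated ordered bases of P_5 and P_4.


image of 1: 0
image of x: 0
image of x^2: 0
image of x^3: 0
image of x^4: 0
image of x^5: 0
each image's coordinates form column j of the matrix

the matrix is [[0, 0, 0, 0, 0, 0]; [0, 0, 0, 0, 0, 0]; [0, 0, 0, 0, 0, 0]; [0, 0, 0, 0, 0, 0]; [0, 0, 0, 0, 0, 0]] (rows listed top to bottom)


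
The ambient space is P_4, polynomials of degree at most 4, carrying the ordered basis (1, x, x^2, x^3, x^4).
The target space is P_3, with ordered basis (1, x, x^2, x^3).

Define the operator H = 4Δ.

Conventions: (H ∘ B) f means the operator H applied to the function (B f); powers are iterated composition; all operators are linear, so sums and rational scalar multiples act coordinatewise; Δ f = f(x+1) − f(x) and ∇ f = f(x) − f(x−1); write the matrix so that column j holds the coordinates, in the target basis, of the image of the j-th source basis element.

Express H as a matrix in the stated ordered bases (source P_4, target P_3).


the matrix is [[0, 4, 4, 4, 4]; [0, 0, 8, 12, 16]; [0, 0, 0, 12, 24]; [0, 0, 0, 0, 16]] (rows listed top to bottom)

image of 1: 0
image of x: 4
image of x^2: 8x + 4
image of x^3: 12x^2 + 12x + 4
image of x^4: 16x^3 + 24x^2 + 16x + 4
each image's coordinates form column j of the matrix


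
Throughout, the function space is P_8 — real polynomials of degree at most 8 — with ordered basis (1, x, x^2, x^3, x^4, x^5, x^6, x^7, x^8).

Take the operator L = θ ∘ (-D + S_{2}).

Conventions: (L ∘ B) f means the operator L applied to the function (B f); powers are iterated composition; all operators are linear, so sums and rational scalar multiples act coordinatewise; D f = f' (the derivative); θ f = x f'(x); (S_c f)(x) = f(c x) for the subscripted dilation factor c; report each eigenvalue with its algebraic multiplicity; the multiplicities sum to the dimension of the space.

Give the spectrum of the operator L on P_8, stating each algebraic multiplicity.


λ = 0 (multiplicity 1), λ = 2 (multiplicity 1), λ = 8 (multiplicity 1), λ = 24 (multiplicity 1), λ = 64 (multiplicity 1), λ = 160 (multiplicity 1), λ = 384 (multiplicity 1), λ = 896 (multiplicity 1), λ = 2048 (multiplicity 1)

image of 1: 0
image of x: 2x
image of x^2: 8x^2 - 2x
image of x^3: 24x^3 - 6x^2
image of x^4: 64x^4 - 12x^3
image of x^5: 160x^5 - 20x^4
image of x^6: 384x^6 - 30x^5
image of x^7: 896x^7 - 42x^6
image of x^8: 2048x^8 - 56x^7
the matrix is upper triangular; its diagonal is (0, 2, 8, 24, 64, 160, 384, 896, 2048)
for a triangular matrix the eigenvalues are the diagonal entries, with algebraic multiplicity their repetition count


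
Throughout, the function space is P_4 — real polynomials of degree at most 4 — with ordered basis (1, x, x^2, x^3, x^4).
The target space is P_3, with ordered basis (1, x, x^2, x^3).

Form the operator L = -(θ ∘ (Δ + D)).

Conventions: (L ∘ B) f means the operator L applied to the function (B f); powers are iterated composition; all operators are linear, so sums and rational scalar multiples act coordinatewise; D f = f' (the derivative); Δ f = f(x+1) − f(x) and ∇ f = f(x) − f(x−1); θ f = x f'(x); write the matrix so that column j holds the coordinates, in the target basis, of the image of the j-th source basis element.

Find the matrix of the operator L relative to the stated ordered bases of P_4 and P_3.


the matrix is [[0, 0, 0, 0, 0]; [0, 0, -4, -3, -4]; [0, 0, 0, -12, -12]; [0, 0, 0, 0, -24]] (rows listed top to bottom)

image of 1: 0
image of x: 0
image of x^2: -4x
image of x^3: -12x^2 - 3x
image of x^4: -24x^3 - 12x^2 - 4x
each image's coordinates form column j of the matrix


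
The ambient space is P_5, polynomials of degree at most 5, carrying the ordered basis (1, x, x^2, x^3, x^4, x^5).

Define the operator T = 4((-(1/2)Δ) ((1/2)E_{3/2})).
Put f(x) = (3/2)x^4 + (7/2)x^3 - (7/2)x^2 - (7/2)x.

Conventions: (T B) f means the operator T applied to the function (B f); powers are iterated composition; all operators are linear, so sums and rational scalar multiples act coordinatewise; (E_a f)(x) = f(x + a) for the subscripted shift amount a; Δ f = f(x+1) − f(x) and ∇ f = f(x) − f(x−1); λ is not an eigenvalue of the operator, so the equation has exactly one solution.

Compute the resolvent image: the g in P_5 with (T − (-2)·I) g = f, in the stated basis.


the image equals g(x) = (3/4)x^4 + (13/4)x^3 + (97/8)x^2 + (193/4)x + 2593/32

write g with unknown coordinates in the stated basis and equate coefficients in (T − (-2)·I) g = f
solving from the highest basis element down gives g = (3/4)x^4 + (13/4)x^3 + (97/8)x^2 + (193/4)x + 2593/32
check: T g = -3x^3 - (111/4)x^2 - 100x - 2593/16
so T g − (-2)·g = (3/2)x^4 + (7/2)x^3 - (7/2)x^2 - (7/2)x = f ✓


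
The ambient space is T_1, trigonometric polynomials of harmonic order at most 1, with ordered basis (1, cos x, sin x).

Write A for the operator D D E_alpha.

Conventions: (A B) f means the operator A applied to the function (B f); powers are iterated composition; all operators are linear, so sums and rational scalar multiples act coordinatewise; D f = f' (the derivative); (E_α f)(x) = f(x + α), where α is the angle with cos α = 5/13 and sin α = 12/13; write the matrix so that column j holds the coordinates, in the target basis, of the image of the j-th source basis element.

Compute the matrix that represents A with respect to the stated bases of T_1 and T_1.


the matrix is [[0, 0, 0]; [0, -5/13, -12/13]; [0, 12/13, -5/13]] (rows listed top to bottom)

image of 1: 0
image of cos x: -(5/13)cos x + (12/13)sin x
image of sin x: -(12/13)cos x - (5/13)sin x
each image's coordinates form column j of the matrix


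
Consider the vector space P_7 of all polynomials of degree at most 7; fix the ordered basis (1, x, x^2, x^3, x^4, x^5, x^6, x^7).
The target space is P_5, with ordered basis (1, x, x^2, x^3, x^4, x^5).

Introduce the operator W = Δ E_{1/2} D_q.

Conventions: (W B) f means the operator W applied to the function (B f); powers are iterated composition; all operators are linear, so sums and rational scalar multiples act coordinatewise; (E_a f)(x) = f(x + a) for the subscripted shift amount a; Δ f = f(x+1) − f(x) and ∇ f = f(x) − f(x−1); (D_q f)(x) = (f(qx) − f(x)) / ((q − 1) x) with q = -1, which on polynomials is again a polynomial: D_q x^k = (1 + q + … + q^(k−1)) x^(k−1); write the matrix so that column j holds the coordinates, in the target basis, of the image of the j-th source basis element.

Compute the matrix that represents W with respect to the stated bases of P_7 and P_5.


the matrix is [[0, 0, 0, 2, 0, 5, 0, 91/8]; [0, 0, 0, 2, 0, 13, 0, 363/8]; [0, 0, 0, 0, 0, 12, 0, 75]; [0, 0, 0, 0, 0, 4, 0, 65]; [0, 0, 0, 0, 0, 0, 0, 30]; [0, 0, 0, 0, 0, 0, 0, 6]] (rows listed top to bottom)

image of 1: 0
image of x: 0
image of x^2: 0
image of x^3: 2x + 2
image of x^4: 0
image of x^5: 4x^3 + 12x^2 + 13x + 5
image of x^6: 0
image of x^7: 6x^5 + 30x^4 + 65x^3 + 75x^2 + (363/8)x + 91/8
each image's coordinates form column j of the matrix


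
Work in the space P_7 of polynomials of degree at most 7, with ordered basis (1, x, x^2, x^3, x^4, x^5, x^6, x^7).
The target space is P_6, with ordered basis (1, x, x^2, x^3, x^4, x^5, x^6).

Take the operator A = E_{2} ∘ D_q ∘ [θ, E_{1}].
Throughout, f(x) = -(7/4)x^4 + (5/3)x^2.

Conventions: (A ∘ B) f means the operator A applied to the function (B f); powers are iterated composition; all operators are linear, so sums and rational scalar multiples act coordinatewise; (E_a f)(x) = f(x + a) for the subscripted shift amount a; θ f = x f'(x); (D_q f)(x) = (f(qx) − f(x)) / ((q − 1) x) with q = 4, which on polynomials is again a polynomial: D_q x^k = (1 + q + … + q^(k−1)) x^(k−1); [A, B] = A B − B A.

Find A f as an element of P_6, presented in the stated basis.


g(x) = 147x^2 + 693x + 2447/3

E_{1} f = -(7/4)x^4 - 7x^3 - (53/6)x^2 - (11/3)x - 1/12
θ E_{1} f = -7x^4 - 21x^3 - (53/3)x^2 - (11/3)x
θ f = -7x^4 + (10/3)x^2
E_{1} θ f = -7x^4 - 28x^3 - (116/3)x^2 - (64/3)x - 11/3
[θ, E_{1}] f = 7x^3 + 21x^2 + (53/3)x + 11/3
D_q [θ, E_{1}] f = 147x^2 + 105x + 53/3
E_{2} D_q [θ, E_{1}] f = 147x^2 + 693x + 2447/3


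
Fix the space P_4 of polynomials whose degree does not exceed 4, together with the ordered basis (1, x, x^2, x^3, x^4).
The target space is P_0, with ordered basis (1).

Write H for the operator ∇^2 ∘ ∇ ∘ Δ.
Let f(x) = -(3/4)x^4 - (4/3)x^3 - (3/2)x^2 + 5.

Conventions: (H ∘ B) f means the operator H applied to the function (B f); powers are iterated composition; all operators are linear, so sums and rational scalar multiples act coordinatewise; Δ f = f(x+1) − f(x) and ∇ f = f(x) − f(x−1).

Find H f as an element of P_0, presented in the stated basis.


Δ f = -3x^3 - (17/2)x^2 - 10x - 43/12
∇ Δ f = -9x^2 - 8x - 9/2
∇ (∇ ∘ Δ) f = -18x + 1
∇ ∇ (∇ ∘ Δ) f = -18

the image equals g(x) = -18


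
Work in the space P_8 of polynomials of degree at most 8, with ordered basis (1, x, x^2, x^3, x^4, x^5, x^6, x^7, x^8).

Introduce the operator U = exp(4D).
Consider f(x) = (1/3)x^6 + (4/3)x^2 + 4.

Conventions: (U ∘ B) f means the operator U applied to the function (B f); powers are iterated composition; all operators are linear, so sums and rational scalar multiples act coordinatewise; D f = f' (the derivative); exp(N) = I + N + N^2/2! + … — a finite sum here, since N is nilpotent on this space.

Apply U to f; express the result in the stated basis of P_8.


order-1 term: 8x^5 + (32/3)x
order-2 term: 80x^4 + 64/3
order-3 term: (1280/3)x^3
order-4 term: 1280x^2
order-5 term: 2048x
order-6 term: 4096/3
the series for exp(4D) f terminates at order 6
exp(4D) f = (1/3)x^6 + 8x^5 + 80x^4 + (1280/3)x^3 + (3844/3)x^2 + (6176/3)x + 4172/3

the image equals g(x) = (1/3)x^6 + 8x^5 + 80x^4 + (1280/3)x^3 + (3844/3)x^2 + (6176/3)x + 4172/3


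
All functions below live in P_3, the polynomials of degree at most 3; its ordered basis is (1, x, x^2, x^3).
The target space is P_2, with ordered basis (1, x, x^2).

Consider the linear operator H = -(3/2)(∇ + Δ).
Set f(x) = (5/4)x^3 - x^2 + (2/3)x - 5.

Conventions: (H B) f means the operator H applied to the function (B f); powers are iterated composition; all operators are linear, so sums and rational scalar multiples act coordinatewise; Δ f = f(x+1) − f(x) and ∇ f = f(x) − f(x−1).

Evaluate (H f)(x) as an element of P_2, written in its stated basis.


∇ f = (15/4)x^2 - (23/4)x + 35/12
Δ f = (15/4)x^2 + (7/4)x + 11/12
(∇ + Δ) f = (15/2)x^2 - 4x + 23/6
(-(3/2)(∇ + Δ)) f = -(45/4)x^2 + 6x - 23/4

g(x) = -(45/4)x^2 + 6x - 23/4


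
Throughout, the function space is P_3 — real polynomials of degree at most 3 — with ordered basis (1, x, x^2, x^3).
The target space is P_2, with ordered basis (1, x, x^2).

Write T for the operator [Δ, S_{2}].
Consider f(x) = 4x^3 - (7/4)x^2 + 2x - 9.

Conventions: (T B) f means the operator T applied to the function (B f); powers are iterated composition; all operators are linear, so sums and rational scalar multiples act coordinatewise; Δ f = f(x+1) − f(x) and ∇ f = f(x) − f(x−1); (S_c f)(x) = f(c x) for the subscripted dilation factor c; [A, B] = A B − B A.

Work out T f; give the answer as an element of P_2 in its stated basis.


S_{2} f = 32x^3 - 7x^2 + 4x - 9
Δ S_{2} f = 96x^2 + 82x + 29
Δ f = 12x^2 + (17/2)x + 17/4
S_{2} Δ f = 48x^2 + 17x + 17/4
[Δ, S_{2}] f = 48x^2 + 65x + 99/4

the image equals g(x) = 48x^2 + 65x + 99/4


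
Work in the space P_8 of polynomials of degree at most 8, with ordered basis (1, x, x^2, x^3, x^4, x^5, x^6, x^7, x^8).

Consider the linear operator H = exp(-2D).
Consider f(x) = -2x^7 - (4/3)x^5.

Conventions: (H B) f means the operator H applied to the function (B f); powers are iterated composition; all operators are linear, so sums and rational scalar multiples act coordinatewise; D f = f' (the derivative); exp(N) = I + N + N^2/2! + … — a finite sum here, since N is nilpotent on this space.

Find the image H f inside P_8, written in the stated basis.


order-1 term: 28x^6 + (40/3)x^4
order-2 term: -168x^5 - (160/3)x^3
order-3 term: 560x^4 + (320/3)x^2
order-4 term: -1120x^3 - (320/3)x
order-5 term: 1344x^2 + 128/3
order-6 term: -896x
order-7 term: 256
the series for exp(-2D) f terminates at order 7
exp(-2D) f = -2x^7 + 28x^6 - (508/3)x^5 + (1720/3)x^4 - (3520/3)x^3 + (4352/3)x^2 - (3008/3)x + 896/3

the result is g(x) = -2x^7 + 28x^6 - (508/3)x^5 + (1720/3)x^4 - (3520/3)x^3 + (4352/3)x^2 - (3008/3)x + 896/3


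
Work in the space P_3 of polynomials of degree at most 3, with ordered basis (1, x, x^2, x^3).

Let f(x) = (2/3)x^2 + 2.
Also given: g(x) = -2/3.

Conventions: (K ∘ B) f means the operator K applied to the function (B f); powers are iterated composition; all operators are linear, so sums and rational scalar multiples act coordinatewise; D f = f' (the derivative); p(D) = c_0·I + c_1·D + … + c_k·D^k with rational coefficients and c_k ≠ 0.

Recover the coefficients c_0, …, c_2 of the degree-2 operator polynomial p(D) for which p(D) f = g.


D^0 f = (2/3)x^2 + 2
D^1 f = (4/3)x
D^2 f = 4/3
matching coefficients of g against c_0 f + c_1 Df + … from the top degree down determines the c_i
solution: c_0 = 0, c_1 = 0, c_2 = -1/2

c_0 = 0, c_1 = 0, c_2 = -1/2


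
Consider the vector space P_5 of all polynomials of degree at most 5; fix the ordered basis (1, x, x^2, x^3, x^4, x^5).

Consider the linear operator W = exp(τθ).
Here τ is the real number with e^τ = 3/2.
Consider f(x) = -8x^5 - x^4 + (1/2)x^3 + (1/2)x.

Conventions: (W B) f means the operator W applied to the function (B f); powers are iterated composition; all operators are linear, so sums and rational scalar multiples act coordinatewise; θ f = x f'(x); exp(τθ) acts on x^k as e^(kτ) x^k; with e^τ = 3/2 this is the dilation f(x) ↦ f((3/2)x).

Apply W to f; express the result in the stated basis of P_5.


exp(τθ) x^k = e^(kτ) x^k; with e^τ = 3/2 this sends x^k to (3/2)^k x^k
x ↦ 3/2 x
x^3 ↦ 27/8 x^3
x^4 ↦ 81/16 x^4
x^5 ↦ 243/32 x^5
applying this coordinatewise to f: exp(τθ) f = -(243/4)x^5 - (81/16)x^4 + (27/16)x^3 + (3/4)x

g(x) = -(243/4)x^5 - (81/16)x^4 + (27/16)x^3 + (3/4)x


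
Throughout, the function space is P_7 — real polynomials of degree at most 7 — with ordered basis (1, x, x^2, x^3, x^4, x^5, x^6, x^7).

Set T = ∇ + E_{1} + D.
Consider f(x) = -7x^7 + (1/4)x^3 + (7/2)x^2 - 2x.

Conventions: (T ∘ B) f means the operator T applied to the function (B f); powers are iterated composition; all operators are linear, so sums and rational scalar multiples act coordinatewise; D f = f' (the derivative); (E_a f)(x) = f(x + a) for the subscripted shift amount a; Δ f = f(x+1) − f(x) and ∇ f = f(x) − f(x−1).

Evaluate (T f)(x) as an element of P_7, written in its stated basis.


the result is g(x) = -7x^7 - 147x^6 - 490x^4 + (1/4)x^3 - (1153/4)x^2 + 19x - 39/2

∇ f = -49x^6 + 147x^5 - 245x^4 + 245x^3 - (585/4)x^2 + (221/4)x - 49/4
E_{1} f = -7x^7 - 49x^6 - 147x^5 - 245x^4 - (979/4)x^3 - (571/4)x^2 - (173/4)x - 21/4
D f = -49x^6 + (3/4)x^2 + 7x - 2
(∇ + E_{1} + D) f = -7x^7 - 147x^6 - 490x^4 + (1/4)x^3 - (1153/4)x^2 + 19x - 39/2


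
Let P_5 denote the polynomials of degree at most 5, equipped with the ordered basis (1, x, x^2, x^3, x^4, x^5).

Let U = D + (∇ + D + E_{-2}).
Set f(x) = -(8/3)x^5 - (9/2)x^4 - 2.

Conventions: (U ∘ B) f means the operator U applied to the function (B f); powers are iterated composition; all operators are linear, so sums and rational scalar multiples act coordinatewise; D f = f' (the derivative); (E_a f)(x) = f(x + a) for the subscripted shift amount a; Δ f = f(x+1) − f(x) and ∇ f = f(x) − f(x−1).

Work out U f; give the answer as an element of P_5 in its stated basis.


g(x) = -(8/3)x^5 - (107/6)x^4 - 98x^3 + (317/3)x^2 - 74x + 79/6

D f = -(40/3)x^4 - 18x^3
∇ f = -(40/3)x^4 + (26/3)x^3 + (1/3)x^2 - (14/3)x + 11/6
D f = -(40/3)x^4 - 18x^3
E_{-2} f = -(8/3)x^5 + (133/6)x^4 - (212/3)x^3 + (316/3)x^2 - (208/3)x + 34/3
(∇ + D + E_{-2}) f = -(8/3)x^5 - (9/2)x^4 - 80x^3 + (317/3)x^2 - 74x + 79/6
(D + (∇ + D + E_{-2})) f = -(8/3)x^5 - (107/6)x^4 - 98x^3 + (317/3)x^2 - 74x + 79/6


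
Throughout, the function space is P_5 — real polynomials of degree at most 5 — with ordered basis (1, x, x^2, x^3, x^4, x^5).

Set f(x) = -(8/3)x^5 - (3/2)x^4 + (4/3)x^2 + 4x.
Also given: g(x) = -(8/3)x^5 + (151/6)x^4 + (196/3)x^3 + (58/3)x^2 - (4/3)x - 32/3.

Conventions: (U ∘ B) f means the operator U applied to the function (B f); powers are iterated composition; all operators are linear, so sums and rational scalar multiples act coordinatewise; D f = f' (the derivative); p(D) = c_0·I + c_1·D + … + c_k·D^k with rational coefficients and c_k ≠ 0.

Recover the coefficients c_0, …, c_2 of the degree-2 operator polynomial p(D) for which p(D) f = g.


D^0 f = -(8/3)x^5 - (3/2)x^4 + (4/3)x^2 + 4x
D^1 f = -(40/3)x^4 - 6x^3 + (8/3)x + 4
D^2 f = -(160/3)x^3 - 18x^2 + 8/3
matching coefficients of g against c_0 f + c_1 Df + … from the top degree down determines the c_i
solution: c_0 = 1, c_1 = -2, c_2 = -1

p(D) = I − 2·D − D^2, i.e. c_0 = 1, c_1 = -2, c_2 = -1


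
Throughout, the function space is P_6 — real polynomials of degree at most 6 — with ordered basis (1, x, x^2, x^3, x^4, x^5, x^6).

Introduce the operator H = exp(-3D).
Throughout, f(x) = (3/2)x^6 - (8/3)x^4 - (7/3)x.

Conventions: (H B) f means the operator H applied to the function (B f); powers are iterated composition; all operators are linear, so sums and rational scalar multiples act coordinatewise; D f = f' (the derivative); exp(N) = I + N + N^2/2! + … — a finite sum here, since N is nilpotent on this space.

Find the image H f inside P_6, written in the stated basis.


g(x) = (3/2)x^6 - 27x^5 + (1199/6)x^4 - 778x^3 + (3357/2)x^2 - (5704/3)x + 1769/2

order-1 term: -27x^5 + 32x^3 + 7
order-2 term: (405/2)x^4 - 144x^2
order-3 term: -810x^3 + 288x
order-4 term: (3645/2)x^2 - 216
order-5 term: -2187x
order-6 term: 2187/2
the series for exp(-3D) f terminates at order 6
exp(-3D) f = (3/2)x^6 - 27x^5 + (1199/6)x^4 - 778x^3 + (3357/2)x^2 - (5704/3)x + 1769/2


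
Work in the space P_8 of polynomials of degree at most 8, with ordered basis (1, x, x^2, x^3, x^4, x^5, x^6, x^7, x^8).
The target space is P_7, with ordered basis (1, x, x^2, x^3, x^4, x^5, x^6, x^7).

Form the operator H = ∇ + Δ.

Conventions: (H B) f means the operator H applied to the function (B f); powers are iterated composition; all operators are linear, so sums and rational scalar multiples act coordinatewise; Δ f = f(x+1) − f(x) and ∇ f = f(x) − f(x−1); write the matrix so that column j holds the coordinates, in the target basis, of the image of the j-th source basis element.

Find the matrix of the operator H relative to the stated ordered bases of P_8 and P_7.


image of 1: 0
image of x: 2
image of x^2: 4x
image of x^3: 6x^2 + 2
image of x^4: 8x^3 + 8x
image of x^5: 10x^4 + 20x^2 + 2
image of x^6: 12x^5 + 40x^3 + 12x
image of x^7: 14x^6 + 70x^4 + 42x^2 + 2
image of x^8: 16x^7 + 112x^5 + 112x^3 + 16x
each image's coordinates form column j of the matrix

the matrix is [[0, 2, 0, 2, 0, 2, 0, 2, 0]; [0, 0, 4, 0, 8, 0, 12, 0, 16]; [0, 0, 0, 6, 0, 20, 0, 42, 0]; [0, 0, 0, 0, 8, 0, 40, 0, 112]; [0, 0, 0, 0, 0, 10, 0, 70, 0]; [0, 0, 0, 0, 0, 0, 12, 0, 112]; [0, 0, 0, 0, 0, 0, 0, 14, 0]; [0, 0, 0, 0, 0, 0, 0, 0, 16]] (rows listed top to bottom)


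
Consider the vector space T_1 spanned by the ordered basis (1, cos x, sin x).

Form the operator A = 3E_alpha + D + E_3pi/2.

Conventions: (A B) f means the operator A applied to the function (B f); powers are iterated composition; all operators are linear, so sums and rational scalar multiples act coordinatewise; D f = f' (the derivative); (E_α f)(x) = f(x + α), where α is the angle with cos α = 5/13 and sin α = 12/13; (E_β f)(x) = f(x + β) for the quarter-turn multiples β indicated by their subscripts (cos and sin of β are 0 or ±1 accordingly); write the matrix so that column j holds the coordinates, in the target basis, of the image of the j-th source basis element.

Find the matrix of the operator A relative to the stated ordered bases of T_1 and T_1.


the matrix is [[4, 0, 0]; [0, 15/13, 36/13]; [0, -36/13, 15/13]] (rows listed top to bottom)

image of 1: 4
image of cos x: (15/13)cos x - (36/13)sin x
image of sin x: (36/13)cos x + (15/13)sin x
each image's coordinates form column j of the matrix
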